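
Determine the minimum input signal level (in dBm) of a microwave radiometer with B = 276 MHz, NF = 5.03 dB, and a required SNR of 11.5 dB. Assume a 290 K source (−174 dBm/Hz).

Sensitivity = −174 + 10 log₁₀(B) + NF + SNR_min
= −174 + 84.41 + 5.03 + 11.5
= −73.06 dBm → −73.1 dBm

−73.1 dBm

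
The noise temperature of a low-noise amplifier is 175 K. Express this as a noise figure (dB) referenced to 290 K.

2.05 dB

F = 1 + T_e/T₀ = 1 + 175/290 = 1.60345
NF = 10 log₁₀(1.60345) = 2.05 dB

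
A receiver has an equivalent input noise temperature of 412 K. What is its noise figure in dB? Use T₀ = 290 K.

3.84 dB

F = 1 + T_e/T₀ = 1 + 412/290 = 2.42069
NF = 10 log₁₀(2.42069) = 3.84 dB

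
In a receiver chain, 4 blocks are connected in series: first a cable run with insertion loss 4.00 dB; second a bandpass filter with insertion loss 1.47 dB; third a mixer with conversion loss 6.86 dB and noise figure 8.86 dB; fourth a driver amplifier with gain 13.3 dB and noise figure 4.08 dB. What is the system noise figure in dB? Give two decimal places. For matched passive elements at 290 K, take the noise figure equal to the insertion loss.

Convert to linear (a loss of L dB is a gain of −L dB): F_i = 10^(NF_i/10), G_i = 10^(G_i,dB/10)
  Stage 1: F_1 = 10^(4.00/10) = 2.512, G_1 = 10^(−4.00/10) = 0.3981
  Stage 2: F_2 = 10^(1.47/10) = 1.403, G_2 = 10^(−1.47/10) = 0.7129
  Stage 3: F_3 = 10^(8.86/10) = 7.691, G_3 = 10^(−6.86/10) = 0.2061
  Stage 4: F_4 = 10^(4.08/10) = 2.559, G_4 = 10^(13.3/10) = 21.38
Friis cascade:
  F = 2.512 + (1.403 − 1)/0.3981 + (7.691 − 1)/0.2838 + (2.559 − 1)/0.05848 = 53.75
NF = 10 log₁₀(53.75) = 17.30 dB

17.30 dB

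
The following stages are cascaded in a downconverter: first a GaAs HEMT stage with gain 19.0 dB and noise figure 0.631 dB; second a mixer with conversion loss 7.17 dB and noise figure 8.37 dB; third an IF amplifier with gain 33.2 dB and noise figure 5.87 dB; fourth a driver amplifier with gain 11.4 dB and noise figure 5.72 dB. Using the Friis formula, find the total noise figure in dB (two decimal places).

Convert to linear (a loss of L dB is a gain of −L dB): F_i = 10^(NF_i/10), G_i = 10^(G_i,dB/10)
  Stage 1: F_1 = 10^(0.631/10) = 1.156, G_1 = 10^(19.0/10) = 79.43
  Stage 2: F_2 = 10^(8.37/10) = 6.871, G_2 = 10^(−7.17/10) = 0.1919
  Stage 3: F_3 = 10^(5.87/10) = 3.864, G_3 = 10^(33.2/10) = 2089
  Stage 4: F_4 = 10^(5.72/10) = 3.733, G_4 = 10^(11.4/10) = 13.80
Friis cascade:
  F = 1.156 + (6.871 − 1)/79.43 + (3.864 − 1)/15.24 + (3.733 − 1)/3.184×10⁴ = 1.418
NF = 10 log₁₀(1.418) = 1.52 dB

1.52 dB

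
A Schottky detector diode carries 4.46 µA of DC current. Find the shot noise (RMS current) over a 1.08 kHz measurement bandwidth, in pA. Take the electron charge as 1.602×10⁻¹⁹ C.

39.3 pA

I_n = √(2qI·B)
2qI·B = 2 × 1.602×10⁻¹⁹ × 4.46×10⁻⁶ × 1.08×10³ = 1.54×10⁻²¹ A²
I_n = √(1.54×10⁻²¹) = 3.93×10⁻¹¹ A = 39.3 pA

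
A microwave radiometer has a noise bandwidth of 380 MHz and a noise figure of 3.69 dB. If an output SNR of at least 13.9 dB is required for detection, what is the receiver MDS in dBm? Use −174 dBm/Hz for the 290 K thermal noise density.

−70.6 dBm

Sensitivity = −174 + 10 log₁₀(B) + NF + SNR_min
= −174 + 85.8 + 3.69 + 13.9
= −70.61 dBm → −70.6 dBm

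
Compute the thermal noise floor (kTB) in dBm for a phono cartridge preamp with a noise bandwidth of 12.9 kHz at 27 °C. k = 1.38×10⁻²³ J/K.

−132.7 dBm

T = 27 °C + 273.15 = 300.15 K
P_n = kTB = 1.38×10⁻²³ × 300.15 × 1.29×10⁴ = 5.34×10⁻¹⁷ W
In dBm: 10 log₁₀(5.34×10⁻¹⁷ / 10⁻³) = −132.7 dBm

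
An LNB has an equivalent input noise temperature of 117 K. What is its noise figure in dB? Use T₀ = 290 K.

1.47 dB

F = 1 + T_e/T₀ = 1 + 117/290 = 1.40345
NF = 10 log₁₀(1.40345) = 1.47 dB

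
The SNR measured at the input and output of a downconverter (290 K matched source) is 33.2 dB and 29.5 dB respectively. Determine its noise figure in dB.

NF (dB) = SNR_in(dB) − SNR_out(dB) when the source is at T₀
NF = 33.2 − 29.5 = 3.7 dB

3.7 dB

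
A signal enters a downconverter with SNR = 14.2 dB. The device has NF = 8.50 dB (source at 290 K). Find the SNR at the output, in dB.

5.70 dB

By definition F = SNR_in/SNR_out, so in dB: SNR_out = SNR_in − NF
SNR_out = 14.2 − 8.50 = 5.70 dB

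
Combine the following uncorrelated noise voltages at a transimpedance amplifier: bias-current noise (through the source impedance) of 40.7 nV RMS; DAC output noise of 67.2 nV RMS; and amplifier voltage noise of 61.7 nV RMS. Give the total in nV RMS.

Uncorrelated sources add in power (mean-square): V_tot = √(ΣV_i²)
V_tot = √[(4.07×10⁻⁸)² + (6.72×10⁻⁸)² + (6.17×10⁻⁸)²] = 9.99×10⁻⁸ V = 99.9 nV

99.9 nV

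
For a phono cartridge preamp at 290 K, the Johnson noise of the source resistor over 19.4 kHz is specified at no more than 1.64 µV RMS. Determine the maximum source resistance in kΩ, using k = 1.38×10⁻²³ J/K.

8.66 kΩ

Johnson–Nyquist: V_n = √(4kTRB) ⇒ R = V_n² / (4kTB)
4kTB = 4 × 1.38×10⁻²³ × 290 × 1.94×10⁴ = 3.11×10⁻¹⁶
R = (1.64×10⁻⁶)² / 3.11×10⁻¹⁶ = 8.66×10³ Ω = 8.66 kΩ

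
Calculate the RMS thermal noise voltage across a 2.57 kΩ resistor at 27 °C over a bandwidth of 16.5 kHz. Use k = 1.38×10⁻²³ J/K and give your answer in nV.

T = 27 °C + 273.15 = 300.15 K
V_n = √(4kTRB)
4kTRB = 4 × 1.38×10⁻²³ × 300.15 × 2.57×10³ × 1.65×10⁴ = 7.03×10⁻¹³ V²
V_n = √(7.03×10⁻¹³) = 8.38×10⁻⁷ V = 838 nV

838 nV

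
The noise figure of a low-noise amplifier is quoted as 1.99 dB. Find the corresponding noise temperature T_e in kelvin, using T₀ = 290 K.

169 K

F = 10^(1.99/10) = 1.58125
T_e = (F − 1)·T₀ = (1.58125 − 1) × 290 = 169 K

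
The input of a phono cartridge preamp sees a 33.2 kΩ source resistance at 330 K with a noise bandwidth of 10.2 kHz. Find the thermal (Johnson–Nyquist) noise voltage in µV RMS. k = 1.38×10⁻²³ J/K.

2.48 µV

V_n = √(4kTRB)
4kTRB = 4 × 1.38×10⁻²³ × 330 × 3.32×10⁴ × 1.02×10⁴ = 6.17×10⁻¹² V²
V_n = √(6.17×10⁻¹²) = 2.48×10⁻⁶ V = 2.48 µV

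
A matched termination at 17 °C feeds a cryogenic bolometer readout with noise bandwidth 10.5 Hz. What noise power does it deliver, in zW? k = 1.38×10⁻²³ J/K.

T = 17 °C + 273.15 = 290.15 K
P_n = kTB = 1.38×10⁻²³ × 290.15 × 1.05×10¹ = 4.20×10⁻²⁰ W = 42.0 zW

42.0 zW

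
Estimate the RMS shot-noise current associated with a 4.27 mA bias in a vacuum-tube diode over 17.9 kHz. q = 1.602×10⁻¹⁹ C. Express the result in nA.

4.95 nA

I_n = √(2qI·B)
2qI·B = 2 × 1.602×10⁻¹⁹ × 4.27×10⁻³ × 1.79×10⁴ = 2.45×10⁻¹⁷ A²
I_n = √(2.45×10⁻¹⁷) = 4.95×10⁻⁹ A = 4.95 nA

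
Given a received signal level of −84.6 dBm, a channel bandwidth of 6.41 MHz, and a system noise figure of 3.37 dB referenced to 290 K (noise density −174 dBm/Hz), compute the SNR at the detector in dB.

Noise floor: N = −174 + 10 log₁₀(B) + NF
10 log₁₀(6.41×10⁶) = 68.07 dB
N = −174 + 68.07 + 3.37 = −102.56 dBm
SNR = P_sig − N = −84.6 − (−102.56) = 17.96 dB → 18.0 dB

18.0 dB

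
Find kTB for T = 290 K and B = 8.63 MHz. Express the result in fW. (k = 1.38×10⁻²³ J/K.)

34.5 fW

P_n = kTB = 1.38×10⁻²³ × 290 × 8.63×10⁶ = 3.45×10⁻¹⁴ W = 34.5 fW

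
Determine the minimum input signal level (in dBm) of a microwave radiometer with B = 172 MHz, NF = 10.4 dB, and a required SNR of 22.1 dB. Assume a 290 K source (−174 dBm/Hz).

−59.1 dBm

Sensitivity = −174 + 10 log₁₀(B) + NF + SNR_min
= −174 + 82.36 + 10.4 + 22.1
= −59.14 dBm → −59.1 dBm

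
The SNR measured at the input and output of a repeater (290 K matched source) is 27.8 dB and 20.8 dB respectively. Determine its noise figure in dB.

7.0 dB

NF (dB) = SNR_in(dB) − SNR_out(dB) when the source is at T₀
NF = 27.8 − 20.8 = 7.0 dB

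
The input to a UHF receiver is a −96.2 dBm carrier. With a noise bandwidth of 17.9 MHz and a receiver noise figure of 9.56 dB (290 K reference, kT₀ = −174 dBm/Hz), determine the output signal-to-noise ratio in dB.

−4.3 dB

Noise floor: N = −174 + 10 log₁₀(B) + NF
10 log₁₀(1.79×10⁷) = 72.53 dB
N = −174 + 72.53 + 9.56 = −91.91 dBm
SNR = P_sig − N = −96.2 − (−91.91) = −4.29 dB → −4.3 dB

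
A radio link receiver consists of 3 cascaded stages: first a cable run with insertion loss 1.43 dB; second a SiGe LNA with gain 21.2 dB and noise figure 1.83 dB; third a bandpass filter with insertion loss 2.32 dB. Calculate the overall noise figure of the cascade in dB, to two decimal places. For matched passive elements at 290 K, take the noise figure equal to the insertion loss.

Convert to linear (a loss of L dB is a gain of −L dB): F_i = 10^(NF_i/10), G_i = 10^(G_i,dB/10)
  Stage 1: F_1 = 10^(1.43/10) = 1.390, G_1 = 10^(−1.43/10) = 0.7194
  Stage 2: F_2 = 10^(1.83/10) = 1.524, G_2 = 10^(21.2/10) = 131.8
  Stage 3: F_3 = 10^(2.32/10) = 1.706, G_3 = 10^(−2.32/10) = 0.5861
Friis cascade:
  F = 1.390 + (1.524 − 1)/0.7194 + (1.706 − 1)/94.84 = 2.126
NF = 10 log₁₀(2.126) = 3.28 dB

3.28 dB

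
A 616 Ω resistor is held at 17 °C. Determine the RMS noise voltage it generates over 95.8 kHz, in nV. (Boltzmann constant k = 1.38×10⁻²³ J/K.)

T = 17 °C + 273.15 = 290.15 K
V_n = √(4kTRB)
4kTRB = 4 × 1.38×10⁻²³ × 290.15 × 6.16×10² × 9.58×10⁴ = 9.45×10⁻¹³ V²
V_n = √(9.45×10⁻¹³) = 9.72×10⁻⁷ V = 972 nV

972 nV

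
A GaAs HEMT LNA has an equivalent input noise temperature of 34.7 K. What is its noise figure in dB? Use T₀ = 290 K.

F = 1 + T_e/T₀ = 1 + 34.7/290 = 1.11966
NF = 10 log₁₀(1.11966) = 0.491 dB

0.491 dB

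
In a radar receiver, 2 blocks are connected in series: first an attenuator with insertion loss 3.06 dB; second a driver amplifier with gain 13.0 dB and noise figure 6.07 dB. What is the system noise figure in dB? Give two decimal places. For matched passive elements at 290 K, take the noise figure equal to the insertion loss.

Convert to linear (a loss of L dB is a gain of −L dB): F_i = 10^(NF_i/10), G_i = 10^(G_i,dB/10)
  Stage 1: F_1 = 10^(3.06/10) = 2.023, G_1 = 10^(−3.06/10) = 0.4943
  Stage 2: F_2 = 10^(6.07/10) = 4.046, G_2 = 10^(13.0/10) = 19.95
Friis cascade:
  F = 2.023 + (4.046 − 1)/0.4943 = 8.185
NF = 10 log₁₀(8.185) = 9.13 dB

9.13 dB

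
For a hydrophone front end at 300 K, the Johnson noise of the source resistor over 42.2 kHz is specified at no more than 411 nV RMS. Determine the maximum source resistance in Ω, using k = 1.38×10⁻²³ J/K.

Johnson–Nyquist: V_n = √(4kTRB) ⇒ R = V_n² / (4kTB)
4kTB = 4 × 1.38×10⁻²³ × 300 × 4.22×10⁴ = 6.99×10⁻¹⁶
R = (4.11×10⁻⁷)² / 6.99×10⁻¹⁶ = 2.42×10² Ω = 242 Ω

242 Ω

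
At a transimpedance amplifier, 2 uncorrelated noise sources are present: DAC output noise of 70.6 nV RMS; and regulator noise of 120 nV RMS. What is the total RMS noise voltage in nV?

139 nV

Uncorrelated sources add in power (mean-square): V_tot = √(ΣV_i²)
V_tot = √[(7.06×10⁻⁸)² + (1.20×10⁻⁷)²] = 1.39×10⁻⁷ V = 139 nV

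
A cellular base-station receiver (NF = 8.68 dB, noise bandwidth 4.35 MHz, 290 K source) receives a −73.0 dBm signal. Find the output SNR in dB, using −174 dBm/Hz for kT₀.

25.9 dB

Noise floor: N = −174 + 10 log₁₀(B) + NF
10 log₁₀(4.35×10⁶) = 66.38 dB
N = −174 + 66.38 + 8.68 = −98.94 dBm
SNR = P_sig − N = −73.0 − (−98.94) = 25.94 dB → 25.9 dB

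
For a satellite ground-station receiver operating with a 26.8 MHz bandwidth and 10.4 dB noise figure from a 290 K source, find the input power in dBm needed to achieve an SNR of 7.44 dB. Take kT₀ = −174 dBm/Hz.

Sensitivity = −174 + 10 log₁₀(B) + NF + SNR_min
= −174 + 74.28 + 10.4 + 7.44
= −81.88 dBm → −81.9 dBm

−81.9 dBm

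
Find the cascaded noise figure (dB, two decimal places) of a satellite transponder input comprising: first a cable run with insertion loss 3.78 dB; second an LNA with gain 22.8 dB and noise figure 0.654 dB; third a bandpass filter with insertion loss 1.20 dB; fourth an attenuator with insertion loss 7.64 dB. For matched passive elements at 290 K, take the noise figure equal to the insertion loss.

Convert to linear (a loss of L dB is a gain of −L dB): F_i = 10^(NF_i/10), G_i = 10^(G_i,dB/10)
  Stage 1: F_1 = 10^(3.78/10) = 2.388, G_1 = 10^(−3.78/10) = 0.4188
  Stage 2: F_2 = 10^(0.654/10) = 1.163, G_2 = 10^(22.8/10) = 190.5
  Stage 3: F_3 = 10^(1.20/10) = 1.318, G_3 = 10^(−1.20/10) = 0.7586
  Stage 4: F_4 = 10^(7.64/10) = 5.808, G_4 = 10^(−7.64/10) = 0.1722
Friis cascade:
  F = 2.388 + (1.163 − 1)/0.4188 + (1.318 − 1)/79.80 + (5.808 − 1)/60.53 = 2.859
NF = 10 log₁₀(2.859) = 4.56 dB

4.56 dB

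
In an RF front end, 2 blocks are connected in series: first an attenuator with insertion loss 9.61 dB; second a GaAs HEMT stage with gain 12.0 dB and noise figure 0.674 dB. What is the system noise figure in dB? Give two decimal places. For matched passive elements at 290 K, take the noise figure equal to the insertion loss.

10.28 dB

Convert to linear (a loss of L dB is a gain of −L dB): F_i = 10^(NF_i/10), G_i = 10^(G_i,dB/10)
  Stage 1: F_1 = 10^(9.61/10) = 9.141, G_1 = 10^(−9.61/10) = 0.1094
  Stage 2: F_2 = 10^(0.674/10) = 1.168, G_2 = 10^(12.0/10) = 15.85
Friis cascade:
  F = 9.141 + (1.168 − 1)/0.1094 = 10.68
NF = 10 log₁₀(10.68) = 10.28 dB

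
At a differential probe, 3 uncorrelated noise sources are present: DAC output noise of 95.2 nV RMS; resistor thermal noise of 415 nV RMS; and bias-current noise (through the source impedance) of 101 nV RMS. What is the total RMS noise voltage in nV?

Uncorrelated sources add in power (mean-square): V_tot = √(ΣV_i²)
V_tot = √[(9.52×10⁻⁸)² + (4.15×10⁻⁷)² + (1.01×10⁻⁷)²] = 4.38×10⁻⁷ V = 438 nV

438 nV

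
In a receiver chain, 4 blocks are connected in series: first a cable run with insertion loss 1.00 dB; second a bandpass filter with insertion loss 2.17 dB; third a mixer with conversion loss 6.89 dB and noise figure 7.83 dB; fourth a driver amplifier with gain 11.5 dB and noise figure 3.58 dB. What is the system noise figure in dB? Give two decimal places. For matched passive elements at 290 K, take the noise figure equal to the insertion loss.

14.08 dB

Convert to linear (a loss of L dB is a gain of −L dB): F_i = 10^(NF_i/10), G_i = 10^(G_i,dB/10)
  Stage 1: F_1 = 10^(1.00/10) = 1.259, G_1 = 10^(−1.00/10) = 0.7943
  Stage 2: F_2 = 10^(2.17/10) = 1.648, G_2 = 10^(−2.17/10) = 0.6067
  Stage 3: F_3 = 10^(7.83/10) = 6.067, G_3 = 10^(−6.89/10) = 0.2046
  Stage 4: F_4 = 10^(3.58/10) = 2.280, G_4 = 10^(11.5/10) = 14.13
Friis cascade:
  F = 1.259 + (1.648 − 1)/0.7943 + (6.067 − 1)/0.4819 + (2.280 − 1)/0.09863 = 25.57
NF = 10 log₁₀(25.57) = 14.08 dB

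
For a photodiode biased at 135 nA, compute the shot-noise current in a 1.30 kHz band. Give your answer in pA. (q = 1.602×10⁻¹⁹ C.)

7.50 pA

I_n = √(2qI·B)
2qI·B = 2 × 1.602×10⁻¹⁹ × 1.35×10⁻⁷ × 1.30×10³ = 5.62×10⁻²³ A²
I_n = √(5.62×10⁻²³) = 7.50×10⁻¹² A = 7.50 pA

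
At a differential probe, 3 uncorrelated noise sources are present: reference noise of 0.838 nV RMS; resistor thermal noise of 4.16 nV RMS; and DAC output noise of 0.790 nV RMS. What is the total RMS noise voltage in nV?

4.32 nV

Uncorrelated sources add in power (mean-square): V_tot = √(ΣV_i²)
V_tot = √[(8.38×10⁻¹⁰)² + (4.16×10⁻⁹)² + (7.90×10⁻¹⁰)²] = 4.32×10⁻⁹ V = 4.32 nV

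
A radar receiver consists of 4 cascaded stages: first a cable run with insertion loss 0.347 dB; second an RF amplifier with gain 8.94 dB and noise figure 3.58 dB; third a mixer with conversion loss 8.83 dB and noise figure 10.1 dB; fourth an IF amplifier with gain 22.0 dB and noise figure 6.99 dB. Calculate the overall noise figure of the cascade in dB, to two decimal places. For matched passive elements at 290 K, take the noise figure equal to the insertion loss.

9.02 dB

Convert to linear (a loss of L dB is a gain of −L dB): F_i = 10^(NF_i/10), G_i = 10^(G_i,dB/10)
  Stage 1: F_1 = 10^(0.347/10) = 1.083, G_1 = 10^(−0.347/10) = 0.9232
  Stage 2: F_2 = 10^(3.58/10) = 2.280, G_2 = 10^(8.94/10) = 7.834
  Stage 3: F_3 = 10^(10.1/10) = 10.23, G_3 = 10^(−8.83/10) = 0.1309
  Stage 4: F_4 = 10^(6.99/10) = 5.000, G_4 = 10^(22.0/10) = 158.5
Friis cascade:
  F = 1.083 + (2.280 − 1)/0.9232 + (10.23 − 1)/7.233 + (5.000 − 1)/0.9469 = 7.971
NF = 10 log₁₀(7.971) = 9.02 dB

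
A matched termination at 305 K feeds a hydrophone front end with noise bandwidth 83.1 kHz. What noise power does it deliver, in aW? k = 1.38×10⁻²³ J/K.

350 aW

P_n = kTB = 1.38×10⁻²³ × 305 × 8.31×10⁴ = 3.50×10⁻¹⁶ W = 350 aW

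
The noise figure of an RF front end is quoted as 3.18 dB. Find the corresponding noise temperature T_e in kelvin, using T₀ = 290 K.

F = 10^(3.18/10) = 2.0797
T_e = (F − 1)·T₀ = (2.0797 − 1) × 290 = 313 K

313 K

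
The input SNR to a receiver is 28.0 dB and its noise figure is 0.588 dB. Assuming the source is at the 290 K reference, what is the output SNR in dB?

By definition F = SNR_in/SNR_out, so in dB: SNR_out = SNR_in − NF
SNR_out = 28.0 − 0.588 = 27.412 dB

27.412 dB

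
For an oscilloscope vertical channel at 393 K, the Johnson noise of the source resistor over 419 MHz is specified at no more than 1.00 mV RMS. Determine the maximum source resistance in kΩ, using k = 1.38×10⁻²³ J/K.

110 kΩ

Johnson–Nyquist: V_n = √(4kTRB) ⇒ R = V_n² / (4kTB)
4kTB = 4 × 1.38×10⁻²³ × 393 × 4.19×10⁸ = 9.09×10⁻¹²
R = (1.00×10⁻³)² / 9.09×10⁻¹² = 1.10×10⁵ Ω = 110 kΩ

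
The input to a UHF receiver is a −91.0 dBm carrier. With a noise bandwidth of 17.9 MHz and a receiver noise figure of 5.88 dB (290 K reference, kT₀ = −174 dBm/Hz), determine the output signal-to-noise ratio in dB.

4.6 dB

Noise floor: N = −174 + 10 log₁₀(B) + NF
10 log₁₀(1.79×10⁷) = 72.53 dB
N = −174 + 72.53 + 5.88 = −95.59 dBm
SNR = P_sig − N = −91.0 − (−95.59) = 4.59 dB → 4.6 dB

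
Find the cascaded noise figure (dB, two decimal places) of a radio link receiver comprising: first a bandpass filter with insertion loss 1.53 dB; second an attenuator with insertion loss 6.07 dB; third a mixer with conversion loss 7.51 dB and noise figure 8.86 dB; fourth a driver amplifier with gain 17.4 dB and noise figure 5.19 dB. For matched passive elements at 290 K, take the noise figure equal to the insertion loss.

20.75 dB

Convert to linear (a loss of L dB is a gain of −L dB): F_i = 10^(NF_i/10), G_i = 10^(G_i,dB/10)
  Stage 1: F_1 = 10^(1.53/10) = 1.422, G_1 = 10^(−1.53/10) = 0.7031
  Stage 2: F_2 = 10^(6.07/10) = 4.046, G_2 = 10^(−6.07/10) = 0.2472
  Stage 3: F_3 = 10^(8.86/10) = 7.691, G_3 = 10^(−7.51/10) = 0.1774
  Stage 4: F_4 = 10^(5.19/10) = 3.304, G_4 = 10^(17.4/10) = 54.95
Friis cascade:
  F = 1.422 + (4.046 − 1)/0.7031 + (7.691 − 1)/0.1738 + (3.304 − 1)/0.03083 = 119.0
NF = 10 log₁₀(119.0) = 20.75 dB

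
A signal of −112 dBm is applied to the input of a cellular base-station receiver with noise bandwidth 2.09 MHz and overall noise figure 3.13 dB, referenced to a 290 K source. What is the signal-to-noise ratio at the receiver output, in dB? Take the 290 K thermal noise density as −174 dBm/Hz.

Noise floor: N = −174 + 10 log₁₀(B) + NF
10 log₁₀(2.09×10⁶) = 63.2 dB
N = −174 + 63.2 + 3.13 = −107.67 dBm
SNR = P_sig − N = −112 − (−107.67) = −4.33 dB → −4.3 dB

−4.3 dB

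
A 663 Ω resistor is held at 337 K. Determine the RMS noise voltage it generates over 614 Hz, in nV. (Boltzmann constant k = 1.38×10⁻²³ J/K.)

87.0 nV

V_n = √(4kTRB)
4kTRB = 4 × 1.38×10⁻²³ × 337 × 6.63×10² × 6.14×10² = 7.57×10⁻¹⁵ V²
V_n = √(7.57×10⁻¹⁵) = 8.70×10⁻⁸ V = 87.0 nV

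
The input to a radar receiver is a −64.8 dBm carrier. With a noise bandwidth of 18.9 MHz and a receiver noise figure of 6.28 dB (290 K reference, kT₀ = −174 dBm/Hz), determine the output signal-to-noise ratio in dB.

30.2 dB

Noise floor: N = −174 + 10 log₁₀(B) + NF
10 log₁₀(1.89×10⁷) = 72.76 dB
N = −174 + 72.76 + 6.28 = −94.96 dBm
SNR = P_sig − N = −64.8 − (−94.96) = 30.16 dB → 30.2 dB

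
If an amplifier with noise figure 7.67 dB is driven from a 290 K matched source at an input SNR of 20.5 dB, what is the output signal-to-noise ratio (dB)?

By definition F = SNR_in/SNR_out, so in dB: SNR_out = SNR_in − NF
SNR_out = 20.5 − 7.67 = 12.83 dB

12.83 dB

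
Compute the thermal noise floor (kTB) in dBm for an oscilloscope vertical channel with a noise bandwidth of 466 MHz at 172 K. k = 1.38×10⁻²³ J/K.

P_n = kTB = 1.38×10⁻²³ × 172 × 4.66×10⁸ = 1.11×10⁻¹² W
In dBm: 10 log₁₀(1.11×10⁻¹² / 10⁻³) = −89.6 dBm

−89.6 dBm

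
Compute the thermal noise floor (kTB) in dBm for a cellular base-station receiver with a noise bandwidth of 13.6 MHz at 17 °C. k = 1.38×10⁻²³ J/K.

T = 17 °C + 273.15 = 290.15 K
P_n = kTB = 1.38×10⁻²³ × 290.15 × 1.36×10⁷ = 5.45×10⁻¹⁴ W
In dBm: 10 log₁₀(5.45×10⁻¹⁴ / 10⁻³) = −102.6 dBm

−102.6 dBm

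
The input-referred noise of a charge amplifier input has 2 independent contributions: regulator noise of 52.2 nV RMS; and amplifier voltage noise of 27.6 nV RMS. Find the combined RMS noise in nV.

59.0 nV

Uncorrelated sources add in power (mean-square): V_tot = √(ΣV_i²)
V_tot = √[(5.22×10⁻⁸)² + (2.76×10⁻⁸)²] = 5.90×10⁻⁸ V = 59.0 nV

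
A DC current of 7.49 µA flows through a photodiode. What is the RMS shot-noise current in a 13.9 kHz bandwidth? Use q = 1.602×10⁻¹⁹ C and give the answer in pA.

I_n = √(2qI·B)
2qI·B = 2 × 1.602×10⁻¹⁹ × 7.49×10⁻⁶ × 1.39×10⁴ = 3.34×10⁻²⁰ A²
I_n = √(3.34×10⁻²⁰) = 1.83×10⁻¹⁰ A = 183 pA

183 pA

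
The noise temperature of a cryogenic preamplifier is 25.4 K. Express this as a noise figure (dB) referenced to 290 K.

0.365 dB

F = 1 + T_e/T₀ = 1 + 25.4/290 = 1.08759
NF = 10 log₁₀(1.08759) = 0.365 dB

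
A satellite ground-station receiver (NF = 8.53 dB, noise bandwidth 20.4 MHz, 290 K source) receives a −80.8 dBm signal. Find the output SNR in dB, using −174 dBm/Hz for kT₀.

Noise floor: N = −174 + 10 log₁₀(B) + NF
10 log₁₀(2.04×10⁷) = 73.1 dB
N = −174 + 73.1 + 8.53 = −92.37 dBm
SNR = P_sig − N = −80.8 − (−92.37) = 11.57 dB → 11.6 dB

11.6 dB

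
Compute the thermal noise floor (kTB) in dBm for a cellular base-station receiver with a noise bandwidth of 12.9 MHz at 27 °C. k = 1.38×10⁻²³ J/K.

−102.7 dBm

T = 27 °C + 273.15 = 300.15 K
P_n = kTB = 1.38×10⁻²³ × 300.15 × 1.29×10⁷ = 5.34×10⁻¹⁴ W
In dBm: 10 log₁₀(5.34×10⁻¹⁴ / 10⁻³) = −102.7 dBm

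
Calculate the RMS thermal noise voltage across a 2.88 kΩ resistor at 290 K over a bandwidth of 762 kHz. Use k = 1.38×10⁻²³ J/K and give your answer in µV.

5.93 µV

V_n = √(4kTRB)
4kTRB = 4 × 1.38×10⁻²³ × 290 × 2.88×10³ × 7.62×10⁵ = 3.51×10⁻¹¹ V²
V_n = √(3.51×10⁻¹¹) = 5.93×10⁻⁶ V = 5.93 µV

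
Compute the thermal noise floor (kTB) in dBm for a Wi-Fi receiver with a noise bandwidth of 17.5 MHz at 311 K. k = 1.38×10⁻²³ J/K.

P_n = kTB = 1.38×10⁻²³ × 311 × 1.75×10⁷ = 7.51×10⁻¹⁴ W
In dBm: 10 log₁₀(7.51×10⁻¹⁴ / 10⁻³) = −101.2 dBm

−101.2 dBm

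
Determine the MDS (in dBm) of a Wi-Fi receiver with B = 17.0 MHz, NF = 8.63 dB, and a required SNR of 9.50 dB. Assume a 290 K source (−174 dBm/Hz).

−83.6 dBm

Sensitivity = −174 + 10 log₁₀(B) + NF + SNR_min
= −174 + 72.3 + 8.63 + 9.50
= −83.57 dBm → −83.6 dBm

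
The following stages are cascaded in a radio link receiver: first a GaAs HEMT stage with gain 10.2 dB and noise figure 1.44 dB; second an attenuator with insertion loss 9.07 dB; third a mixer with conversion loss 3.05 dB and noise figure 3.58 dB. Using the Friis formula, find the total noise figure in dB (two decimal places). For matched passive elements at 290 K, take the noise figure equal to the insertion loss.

Convert to linear (a loss of L dB is a gain of −L dB): F_i = 10^(NF_i/10), G_i = 10^(G_i,dB/10)
  Stage 1: F_1 = 10^(1.44/10) = 1.393, G_1 = 10^(10.2/10) = 10.47
  Stage 2: F_2 = 10^(9.07/10) = 8.072, G_2 = 10^(−9.07/10) = 0.1239
  Stage 3: F_3 = 10^(3.58/10) = 2.280, G_3 = 10^(−3.05/10) = 0.4955
Friis cascade:
  F = 1.393 + (8.072 − 1)/10.47 + (2.280 − 1)/1.297 = 3.056
NF = 10 log₁₀(3.056) = 4.85 dB

4.85 dB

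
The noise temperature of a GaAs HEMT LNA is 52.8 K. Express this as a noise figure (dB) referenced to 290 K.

F = 1 + T_e/T₀ = 1 + 52.8/290 = 1.18207
NF = 10 log₁₀(1.18207) = 0.726 dB

0.726 dB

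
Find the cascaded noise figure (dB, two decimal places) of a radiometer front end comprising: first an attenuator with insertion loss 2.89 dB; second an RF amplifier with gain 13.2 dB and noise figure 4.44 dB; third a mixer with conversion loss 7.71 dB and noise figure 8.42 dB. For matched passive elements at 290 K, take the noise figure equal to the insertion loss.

7.75 dB

Convert to linear (a loss of L dB is a gain of −L dB): F_i = 10^(NF_i/10), G_i = 10^(G_i,dB/10)
  Stage 1: F_1 = 10^(2.89/10) = 1.945, G_1 = 10^(−2.89/10) = 0.5140
  Stage 2: F_2 = 10^(4.44/10) = 2.780, G_2 = 10^(13.2/10) = 20.89
  Stage 3: F_3 = 10^(8.42/10) = 6.950, G_3 = 10^(−7.71/10) = 0.1694
Friis cascade:
  F = 1.945 + (2.780 − 1)/0.5140 + (6.950 − 1)/10.74 = 5.962
NF = 10 log₁₀(5.962) = 7.75 dB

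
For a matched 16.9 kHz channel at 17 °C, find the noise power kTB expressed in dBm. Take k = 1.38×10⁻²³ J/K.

T = 17 °C + 273.15 = 290.15 K
P_n = kTB = 1.38×10⁻²³ × 290.15 × 1.69×10⁴ = 6.77×10⁻¹⁷ W
In dBm: 10 log₁₀(6.77×10⁻¹⁷ / 10⁻³) = −131.7 dBm

−131.7 dBm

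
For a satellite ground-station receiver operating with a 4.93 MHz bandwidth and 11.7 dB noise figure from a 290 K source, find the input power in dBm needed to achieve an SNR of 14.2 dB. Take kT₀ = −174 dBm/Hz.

−81.2 dBm

Sensitivity = −174 + 10 log₁₀(B) + NF + SNR_min
= −174 + 66.93 + 11.7 + 14.2
= −81.17 dBm → −81.2 dBm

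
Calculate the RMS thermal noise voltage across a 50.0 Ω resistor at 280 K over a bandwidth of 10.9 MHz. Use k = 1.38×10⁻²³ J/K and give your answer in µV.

2.90 µV

V_n = √(4kTRB)
4kTRB = 4 × 1.38×10⁻²³ × 280 × 5.00×10¹ × 1.09×10⁷ = 8.42×10⁻¹² V²
V_n = √(8.42×10⁻¹²) = 2.90×10⁻⁶ V = 2.90 µV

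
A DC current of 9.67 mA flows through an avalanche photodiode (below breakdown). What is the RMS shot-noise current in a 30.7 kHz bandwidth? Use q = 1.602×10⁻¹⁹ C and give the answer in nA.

9.75 nA

I_n = √(2qI·B)
2qI·B = 2 × 1.602×10⁻¹⁹ × 9.67×10⁻³ × 3.07×10⁴ = 9.51×10⁻¹⁷ A²
I_n = √(9.51×10⁻¹⁷) = 9.75×10⁻⁹ A = 9.75 nA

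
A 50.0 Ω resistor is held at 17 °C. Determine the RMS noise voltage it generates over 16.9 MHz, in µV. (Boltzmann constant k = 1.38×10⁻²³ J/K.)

3.68 µV

T = 17 °C + 273.15 = 290.15 K
V_n = √(4kTRB)
4kTRB = 4 × 1.38×10⁻²³ × 290.15 × 5.00×10¹ × 1.69×10⁷ = 1.35×10⁻¹¹ V²
V_n = √(1.35×10⁻¹¹) = 3.68×10⁻⁶ V = 3.68 µV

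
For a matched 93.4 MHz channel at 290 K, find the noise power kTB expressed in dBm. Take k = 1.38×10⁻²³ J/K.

P_n = kTB = 1.38×10⁻²³ × 290 × 9.34×10⁷ = 3.74×10⁻¹³ W
In dBm: 10 log₁₀(3.74×10⁻¹³ / 10⁻³) = −94.3 dBm

−94.3 dBm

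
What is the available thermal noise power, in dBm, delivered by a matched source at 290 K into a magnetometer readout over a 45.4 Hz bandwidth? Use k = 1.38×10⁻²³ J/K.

P_n = kTB = 1.38×10⁻²³ × 290 × 4.54×10¹ = 1.82×10⁻¹⁹ W
In dBm: 10 log₁₀(1.82×10⁻¹⁹ / 10⁻³) = −157.4 dBm

−157.4 dBm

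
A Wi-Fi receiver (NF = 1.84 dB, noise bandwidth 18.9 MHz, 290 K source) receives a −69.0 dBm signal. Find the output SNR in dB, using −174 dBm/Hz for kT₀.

30.4 dB

Noise floor: N = −174 + 10 log₁₀(B) + NF
10 log₁₀(1.89×10⁷) = 72.76 dB
N = −174 + 72.76 + 1.84 = −99.40 dBm
SNR = P_sig − N = −69.0 − (−99.40) = 30.40 dB → 30.4 dB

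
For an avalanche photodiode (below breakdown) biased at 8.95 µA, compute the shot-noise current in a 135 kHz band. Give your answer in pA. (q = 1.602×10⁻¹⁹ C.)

I_n = √(2qI·B)
2qI·B = 2 × 1.602×10⁻¹⁹ × 8.95×10⁻⁶ × 1.35×10⁵ = 3.87×10⁻¹⁹ A²
I_n = √(3.87×10⁻¹⁹) = 6.22×10⁻¹⁰ A = 622 pA

622 pA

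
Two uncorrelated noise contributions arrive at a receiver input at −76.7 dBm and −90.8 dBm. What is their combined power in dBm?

−76.5 dBm

Convert to linear, add, convert back:
P₁ = 2.14×10⁻¹¹ W, P₂ = 8.32×10⁻¹³ W
P_tot = 2.22×10⁻¹¹ W → 10 log₁₀(P_tot / 10⁻³) = −76.5 dBm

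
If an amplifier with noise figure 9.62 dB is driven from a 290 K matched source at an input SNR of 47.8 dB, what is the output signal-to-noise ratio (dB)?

38.18 dB

By definition F = SNR_in/SNR_out, so in dB: SNR_out = SNR_in − NF
SNR_out = 47.8 − 9.62 = 38.18 dB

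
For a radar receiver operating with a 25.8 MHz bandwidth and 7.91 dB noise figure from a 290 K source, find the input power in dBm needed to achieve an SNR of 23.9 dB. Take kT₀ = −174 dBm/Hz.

Sensitivity = −174 + 10 log₁₀(B) + NF + SNR_min
= −174 + 74.12 + 7.91 + 23.9
= −68.07 dBm → −68.1 dBm

−68.1 dBm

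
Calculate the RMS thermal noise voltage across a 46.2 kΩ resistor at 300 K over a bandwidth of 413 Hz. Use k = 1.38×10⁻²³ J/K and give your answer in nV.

562 nV

V_n = √(4kTRB)
4kTRB = 4 × 1.38×10⁻²³ × 300 × 4.62×10⁴ × 4.13×10² = 3.16×10⁻¹³ V²
V_n = √(3.16×10⁻¹³) = 5.62×10⁻⁷ V = 562 nV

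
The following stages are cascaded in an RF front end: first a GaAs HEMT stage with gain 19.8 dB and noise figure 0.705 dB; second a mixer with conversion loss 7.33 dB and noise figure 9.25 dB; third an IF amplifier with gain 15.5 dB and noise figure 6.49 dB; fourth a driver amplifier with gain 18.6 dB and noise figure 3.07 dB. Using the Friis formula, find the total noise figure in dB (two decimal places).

Convert to linear (a loss of L dB is a gain of −L dB): F_i = 10^(NF_i/10), G_i = 10^(G_i,dB/10)
  Stage 1: F_1 = 10^(0.705/10) = 1.176, G_1 = 10^(19.8/10) = 95.50
  Stage 2: F_2 = 10^(9.25/10) = 8.414, G_2 = 10^(−7.33/10) = 0.1849
  Stage 3: F_3 = 10^(6.49/10) = 4.457, G_3 = 10^(15.5/10) = 35.48
  Stage 4: F_4 = 10^(3.07/10) = 2.028, G_4 = 10^(18.6/10) = 72.44
Friis cascade:
  F = 1.176 + (8.414 − 1)/95.50 + (4.457 − 1)/17.66 + (2.028 − 1)/626.6 = 1.451
NF = 10 log₁₀(1.451) = 1.62 dB

1.62 dB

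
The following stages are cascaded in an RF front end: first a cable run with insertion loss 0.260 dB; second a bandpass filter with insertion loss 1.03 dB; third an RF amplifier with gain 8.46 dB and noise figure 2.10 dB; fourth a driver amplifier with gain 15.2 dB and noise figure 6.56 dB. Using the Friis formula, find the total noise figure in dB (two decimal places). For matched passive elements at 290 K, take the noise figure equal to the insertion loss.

Convert to linear (a loss of L dB is a gain of −L dB): F_i = 10^(NF_i/10), G_i = 10^(G_i,dB/10)
  Stage 1: F_1 = 10^(0.260/10) = 1.062, G_1 = 10^(−0.260/10) = 0.9419
  Stage 2: F_2 = 10^(1.03/10) = 1.268, G_2 = 10^(−1.03/10) = 0.7889
  Stage 3: F_3 = 10^(2.10/10) = 1.622, G_3 = 10^(8.46/10) = 7.015
  Stage 4: F_4 = 10^(6.56/10) = 4.529, G_4 = 10^(15.2/10) = 33.11
Friis cascade:
  F = 1.062 + (1.268 − 1)/0.9419 + (1.622 − 1)/0.7430 + (4.529 − 1)/5.212 = 2.860
NF = 10 log₁₀(2.860) = 4.56 dB

4.56 dB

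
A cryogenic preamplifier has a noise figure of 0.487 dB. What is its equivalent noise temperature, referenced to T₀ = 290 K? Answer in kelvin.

F = 10^(0.487/10) = 1.11866
T_e = (F − 1)·T₀ = (1.11866 − 1) × 290 = 34.4 K

34.4 K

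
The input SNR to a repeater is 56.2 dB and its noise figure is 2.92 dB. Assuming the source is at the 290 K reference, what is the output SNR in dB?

53.28 dB

By definition F = SNR_in/SNR_out, so in dB: SNR_out = SNR_in − NF
SNR_out = 56.2 − 2.92 = 53.28 dB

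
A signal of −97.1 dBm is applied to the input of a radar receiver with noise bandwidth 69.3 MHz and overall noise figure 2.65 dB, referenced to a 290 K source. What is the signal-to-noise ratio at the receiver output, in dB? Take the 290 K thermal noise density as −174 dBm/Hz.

−4.2 dB

Noise floor: N = −174 + 10 log₁₀(B) + NF
10 log₁₀(6.93×10⁷) = 78.41 dB
N = −174 + 78.41 + 2.65 = −92.94 dBm
SNR = P_sig − N = −97.1 − (−92.94) = −4.16 dB → −4.2 dB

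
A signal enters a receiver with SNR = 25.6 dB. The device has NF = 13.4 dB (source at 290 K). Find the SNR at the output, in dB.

By definition F = SNR_in/SNR_out, so in dB: SNR_out = SNR_in − NF
SNR_out = 25.6 − 13.4 = 12.2 dB

12.2 dB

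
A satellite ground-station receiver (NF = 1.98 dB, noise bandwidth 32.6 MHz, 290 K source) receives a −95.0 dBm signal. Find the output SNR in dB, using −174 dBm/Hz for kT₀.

Noise floor: N = −174 + 10 log₁₀(B) + NF
10 log₁₀(3.26×10⁷) = 75.13 dB
N = −174 + 75.13 + 1.98 = −96.89 dBm
SNR = P_sig − N = −95.0 − (−96.89) = 1.89 dB → 1.9 dB

1.9 dB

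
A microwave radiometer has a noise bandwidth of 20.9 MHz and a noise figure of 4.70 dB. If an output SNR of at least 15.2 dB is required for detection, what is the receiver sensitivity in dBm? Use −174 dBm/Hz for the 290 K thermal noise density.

−80.9 dBm

Sensitivity = −174 + 10 log₁₀(B) + NF + SNR_min
= −174 + 73.2 + 4.70 + 15.2
= −80.90 dBm → −80.9 dBm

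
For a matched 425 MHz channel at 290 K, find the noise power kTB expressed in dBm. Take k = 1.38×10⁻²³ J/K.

−87.7 dBm

P_n = kTB = 1.38×10⁻²³ × 290 × 4.25×10⁸ = 1.70×10⁻¹² W
In dBm: 10 log₁₀(1.70×10⁻¹² / 10⁻³) = −87.7 dBm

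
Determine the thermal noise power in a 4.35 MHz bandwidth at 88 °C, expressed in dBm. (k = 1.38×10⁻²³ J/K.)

−106.6 dBm

T = 88 °C + 273.15 = 361.15 K
P_n = kTB = 1.38×10⁻²³ × 361.15 × 4.35×10⁶ = 2.17×10⁻¹⁴ W
In dBm: 10 log₁₀(2.17×10⁻¹⁴ / 10⁻³) = −106.6 dBm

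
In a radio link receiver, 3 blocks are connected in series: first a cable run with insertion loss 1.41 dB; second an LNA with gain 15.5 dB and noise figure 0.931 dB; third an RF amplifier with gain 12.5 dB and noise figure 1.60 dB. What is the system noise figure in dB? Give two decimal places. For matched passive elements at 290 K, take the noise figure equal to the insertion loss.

Convert to linear (a loss of L dB is a gain of −L dB): F_i = 10^(NF_i/10), G_i = 10^(G_i,dB/10)
  Stage 1: F_1 = 10^(1.41/10) = 1.384, G_1 = 10^(−1.41/10) = 0.7228
  Stage 2: F_2 = 10^(0.931/10) = 1.239, G_2 = 10^(15.5/10) = 35.48
  Stage 3: F_3 = 10^(1.60/10) = 1.445, G_3 = 10^(12.5/10) = 17.78
Friis cascade:
  F = 1.384 + (1.239 − 1)/0.7228 + (1.445 − 1)/25.64 = 1.732
NF = 10 log₁₀(1.732) = 2.38 dB

2.38 dB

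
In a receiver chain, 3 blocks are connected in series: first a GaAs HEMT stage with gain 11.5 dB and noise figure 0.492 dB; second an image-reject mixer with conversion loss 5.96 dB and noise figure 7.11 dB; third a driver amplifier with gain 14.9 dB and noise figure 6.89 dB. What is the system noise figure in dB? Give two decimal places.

3.98 dB

Convert to linear (a loss of L dB is a gain of −L dB): F_i = 10^(NF_i/10), G_i = 10^(G_i,dB/10)
  Stage 1: F_1 = 10^(0.492/10) = 1.120, G_1 = 10^(11.5/10) = 14.13
  Stage 2: F_2 = 10^(7.11/10) = 5.140, G_2 = 10^(−5.96/10) = 0.2535
  Stage 3: F_3 = 10^(6.89/10) = 4.887, G_3 = 10^(14.9/10) = 30.90
Friis cascade:
  F = 1.120 + (5.140 − 1)/14.13 + (4.887 − 1)/3.581 = 2.498
NF = 10 log₁₀(2.498) = 3.98 dB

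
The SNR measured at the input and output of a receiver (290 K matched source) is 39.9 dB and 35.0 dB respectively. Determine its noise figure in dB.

4.9 dB

NF (dB) = SNR_in(dB) − SNR_out(dB) when the source is at T₀
NF = 39.9 − 35.0 = 4.9 dB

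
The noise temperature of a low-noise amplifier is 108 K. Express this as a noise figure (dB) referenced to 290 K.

F = 1 + T_e/T₀ = 1 + 108/290 = 1.37241
NF = 10 log₁₀(1.37241) = 1.37 dB

1.37 dB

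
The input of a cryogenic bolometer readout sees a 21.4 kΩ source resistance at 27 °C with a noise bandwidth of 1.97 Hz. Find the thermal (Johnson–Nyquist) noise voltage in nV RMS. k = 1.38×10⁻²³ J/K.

26.4 nV

T = 27 °C + 273.15 = 300.15 K
V_n = √(4kTRB)
4kTRB = 4 × 1.38×10⁻²³ × 300.15 × 2.14×10⁴ × 1.97×10⁰ = 6.98×10⁻¹⁶ V²
V_n = √(6.98×10⁻¹⁶) = 2.64×10⁻⁸ V = 26.4 nV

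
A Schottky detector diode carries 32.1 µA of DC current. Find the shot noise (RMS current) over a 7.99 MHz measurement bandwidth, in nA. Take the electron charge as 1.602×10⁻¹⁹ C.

I_n = √(2qI·B)
2qI·B = 2 × 1.602×10⁻¹⁹ × 3.21×10⁻⁵ × 7.99×10⁶ = 8.22×10⁻¹⁷ A²
I_n = √(8.22×10⁻¹⁷) = 9.07×10⁻⁹ A = 9.07 nA

9.07 nA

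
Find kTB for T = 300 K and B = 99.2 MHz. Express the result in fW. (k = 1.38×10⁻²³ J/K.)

411 fW

P_n = kTB = 1.38×10⁻²³ × 300 × 9.92×10⁷ = 4.11×10⁻¹³ W = 411 fW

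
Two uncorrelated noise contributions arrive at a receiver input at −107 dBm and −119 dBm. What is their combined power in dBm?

Convert to linear, add, convert back:
P₁ = 2.00×10⁻¹⁴ W, P₂ = 1.26×10⁻¹⁵ W
P_tot = 2.12×10⁻¹⁴ W → 10 log₁₀(P_tot / 10⁻³) = −106.7 dBm

−106.7 dBm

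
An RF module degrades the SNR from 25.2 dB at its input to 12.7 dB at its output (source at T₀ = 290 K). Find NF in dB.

NF (dB) = SNR_in(dB) − SNR_out(dB) when the source is at T₀
NF = 25.2 − 12.7 = 12.5 dB

12.5 dB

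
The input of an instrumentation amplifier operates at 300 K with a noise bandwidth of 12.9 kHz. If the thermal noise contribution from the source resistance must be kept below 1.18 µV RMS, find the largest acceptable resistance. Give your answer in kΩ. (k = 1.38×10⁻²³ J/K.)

6.52 kΩ

Johnson–Nyquist: V_n = √(4kTRB) ⇒ R = V_n² / (4kTB)
4kTB = 4 × 1.38×10⁻²³ × 300 × 1.29×10⁴ = 2.14×10⁻¹⁶
R = (1.18×10⁻⁶)² / 2.14×10⁻¹⁶ = 6.52×10³ Ω = 6.52 kΩ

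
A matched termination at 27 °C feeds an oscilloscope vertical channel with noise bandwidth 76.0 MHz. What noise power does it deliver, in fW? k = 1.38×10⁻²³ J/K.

T = 27 °C + 273.15 = 300.15 K
P_n = kTB = 1.38×10⁻²³ × 300.15 × 7.60×10⁷ = 3.15×10⁻¹³ W = 315 fW

315 fW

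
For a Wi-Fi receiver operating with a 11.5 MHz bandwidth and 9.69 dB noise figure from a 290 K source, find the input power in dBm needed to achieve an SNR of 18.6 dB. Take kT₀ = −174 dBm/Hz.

Sensitivity = −174 + 10 log₁₀(B) + NF + SNR_min
= −174 + 70.61 + 9.69 + 18.6
= −75.10 dBm → −75.1 dBm

−75.1 dBm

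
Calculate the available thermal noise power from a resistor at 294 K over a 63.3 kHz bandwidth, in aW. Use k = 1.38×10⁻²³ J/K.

P_n = kTB = 1.38×10⁻²³ × 294 × 6.33×10⁴ = 2.57×10⁻¹⁶ W = 257 aW

257 aW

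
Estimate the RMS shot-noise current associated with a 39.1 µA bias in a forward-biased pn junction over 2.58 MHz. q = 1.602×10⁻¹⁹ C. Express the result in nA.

I_n = √(2qI·B)
2qI·B = 2 × 1.602×10⁻¹⁹ × 3.91×10⁻⁵ × 2.58×10⁶ = 3.23×10⁻¹⁷ A²
I_n = √(3.23×10⁻¹⁷) = 5.69×10⁻⁹ A = 5.69 nA

5.69 nA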